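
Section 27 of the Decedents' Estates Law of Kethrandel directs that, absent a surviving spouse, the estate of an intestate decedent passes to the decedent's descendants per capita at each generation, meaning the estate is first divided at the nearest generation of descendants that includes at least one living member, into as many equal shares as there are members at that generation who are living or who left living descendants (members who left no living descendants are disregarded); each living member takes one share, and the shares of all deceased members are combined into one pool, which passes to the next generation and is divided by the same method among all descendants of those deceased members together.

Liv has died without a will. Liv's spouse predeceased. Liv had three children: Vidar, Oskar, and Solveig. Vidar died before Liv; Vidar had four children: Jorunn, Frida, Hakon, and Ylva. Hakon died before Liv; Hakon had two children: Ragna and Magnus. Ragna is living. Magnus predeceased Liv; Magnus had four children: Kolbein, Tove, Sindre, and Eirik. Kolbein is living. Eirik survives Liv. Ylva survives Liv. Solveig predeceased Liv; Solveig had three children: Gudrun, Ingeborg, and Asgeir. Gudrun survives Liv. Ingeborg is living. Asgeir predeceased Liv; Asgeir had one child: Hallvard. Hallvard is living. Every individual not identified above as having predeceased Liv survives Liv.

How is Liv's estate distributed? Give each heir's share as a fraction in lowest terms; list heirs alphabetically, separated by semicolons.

Eirik 1/63; Frida 2/21; Gudrun 2/21; Hallvard 4/63; Ingeborg 2/21; Jorunn 2/21; Kolbein 1/63; Oskar 1/3; Ragna 4/63; Sindre 1/63; Tove 1/63; Ylva 2/21

There is no surviving spouse, so the entire estate passes to Liv's descendants per capita at each generation.
At generation 1 (Vidar, Oskar, Solveig) there are 3 shares of (1)/3 = 1/3 each.
Living: Oskar — each takes 1/3.
Deceased: Vidar and Solveig. Their combined 2/3 is pooled and carried to generation 2.
At generation 2 (Jorunn, Frida, Hakon, Ylva, Gudrun, Ingeborg, Asgeir) there are 7 shares of (2/3)/7 = 2/21 each.
Living: Jorunn, Frida, Ylva, Gudrun, and Ingeborg — each takes 2/21.
Deceased: Hakon and Asgeir. Their combined 4/21 is pooled and carried to generation 3.
At generation 3 (Ragna, Magnus, Hallvard) there are 3 shares of (4/21)/3 = 4/63 each.
Living: Ragna and Hallvard — each takes 4/63.
Deceased: Magnus. That 4/63 share is carried to generation 4.
At generation 4 (Kolbein, Tove, Sindre, Eirik) there are 4 shares of (4/63)/4 = 1/63 each.
Living: Kolbein, Tove, Sindre, and Eirik — each takes 1/63.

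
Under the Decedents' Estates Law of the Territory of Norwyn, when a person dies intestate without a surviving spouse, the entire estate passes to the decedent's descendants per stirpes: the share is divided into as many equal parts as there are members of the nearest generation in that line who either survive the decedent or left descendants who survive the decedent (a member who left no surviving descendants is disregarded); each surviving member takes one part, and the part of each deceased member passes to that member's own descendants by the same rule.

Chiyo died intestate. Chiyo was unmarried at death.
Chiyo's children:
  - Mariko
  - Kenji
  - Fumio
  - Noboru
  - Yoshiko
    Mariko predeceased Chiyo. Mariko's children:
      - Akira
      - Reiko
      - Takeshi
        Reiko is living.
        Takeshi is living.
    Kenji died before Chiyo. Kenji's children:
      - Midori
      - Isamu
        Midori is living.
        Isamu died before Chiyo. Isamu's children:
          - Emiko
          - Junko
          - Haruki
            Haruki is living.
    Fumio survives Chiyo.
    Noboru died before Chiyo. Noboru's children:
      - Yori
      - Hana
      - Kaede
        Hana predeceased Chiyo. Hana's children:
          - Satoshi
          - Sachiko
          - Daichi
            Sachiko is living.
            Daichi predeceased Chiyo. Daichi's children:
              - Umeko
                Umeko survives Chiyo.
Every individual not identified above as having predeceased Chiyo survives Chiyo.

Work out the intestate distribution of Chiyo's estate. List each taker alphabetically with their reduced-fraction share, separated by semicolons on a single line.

Akira 1/15; Emiko 1/30; Fumio 1/5; Haruki 1/30; Junko 1/30; Kaede 1/15; Midori 1/10; Reiko 1/15; Sachiko 1/45; Satoshi 1/45; Takeshi 1/15; Umeko 1/45; Yori 1/15; Yoshiko 1/5

There is no surviving spouse, so the entire estate passes to Chiyo's descendants per stirpes.
The estate is divided into 5 equal shares of 1/5 among Mariko, Kenji, Fumio, Noboru, Yoshiko.
Mariko predeceased; the 1/5 allotted to Mariko's branch passes to Mariko's issue by representation.
The 1/5 is divided into 3 equal shares of 1/15 among Akira, Reiko, Takeshi.
Akira is living and takes 1/15.
Reiko is living and takes 1/15.
Takeshi is living and takes 1/15.
Kenji predeceased; the 1/5 allotted to Kenji's branch passes to Kenji's issue by representation.
The 1/5 is divided into 2 equal shares of 1/10 among Midori, Isamu.
Midori is living and takes 1/10.
Isamu predeceased; the 1/10 allotted to Isamu's branch passes to Isamu's issue by representation.
The 1/10 is divided into 3 equal shares of 1/30 among Emiko, Junko, Haruki.
Emiko is living and takes 1/30.
Junko is living and takes 1/30.
Haruki is living and takes 1/30.
Fumio is living and takes 1/5.
Noboru predeceased; the 1/5 allotted to Noboru's branch passes to Noboru's issue by representation.
The 1/5 is divided into 3 equal shares of 1/15 among Yori, Hana, Kaede.
Yori is living and takes 1/15.
Hana predeceased; the 1/15 allotted to Hana's branch passes to Hana's issue by representation.
The 1/15 is divided into 3 equal shares of 1/45 among Satoshi, Sachiko, Daichi.
Satoshi is living and takes 1/45.
Sachiko is living and takes 1/45.
Daichi predeceased; the 1/45 allotted to Daichi's branch passes to Daichi's issue by representation.
Umeko is the sole taker at this level and receives the full 1/45.
Kaede is living and takes 1/15.
Yoshiko is living and takes 1/5.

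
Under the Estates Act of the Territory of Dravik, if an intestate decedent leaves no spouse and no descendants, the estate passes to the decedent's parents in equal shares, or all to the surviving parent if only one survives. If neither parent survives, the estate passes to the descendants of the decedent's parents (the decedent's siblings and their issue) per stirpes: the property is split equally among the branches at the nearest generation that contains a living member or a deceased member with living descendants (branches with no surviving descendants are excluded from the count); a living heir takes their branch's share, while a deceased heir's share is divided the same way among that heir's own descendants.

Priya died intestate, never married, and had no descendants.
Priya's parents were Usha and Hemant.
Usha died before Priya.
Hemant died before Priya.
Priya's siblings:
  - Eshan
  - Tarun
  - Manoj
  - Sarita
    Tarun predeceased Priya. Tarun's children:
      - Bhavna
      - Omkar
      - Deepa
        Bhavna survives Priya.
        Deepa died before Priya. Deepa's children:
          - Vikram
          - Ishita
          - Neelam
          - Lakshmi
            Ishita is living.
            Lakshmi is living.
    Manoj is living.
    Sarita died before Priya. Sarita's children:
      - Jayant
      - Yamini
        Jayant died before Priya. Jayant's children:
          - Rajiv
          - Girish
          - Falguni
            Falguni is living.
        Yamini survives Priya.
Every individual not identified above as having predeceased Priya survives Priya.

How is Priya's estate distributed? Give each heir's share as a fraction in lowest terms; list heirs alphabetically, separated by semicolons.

Bhavna 1/12; Eshan 1/4; Falguni 1/24; Girish 1/24; Ishita 1/48; Lakshmi 1/48; Manoj 1/4; Neelam 1/48; Omkar 1/12; Rajiv 1/24; Vikram 1/48; Yamini 1/8

Neither parent survives and there are no descendants, so the estate passes to Priya's siblings and their issue per stirpes.
The estate is divided into 4 equal shares of 1/4 among Eshan, Tarun, Manoj, Sarita.
Eshan is living and takes 1/4.
Tarun predeceased; the 1/4 allotted to Tarun's branch passes to Tarun's issue by representation.
The 1/4 is divided into 3 equal shares of 1/12 among Bhavna, Omkar, Deepa.
Bhavna is living and takes 1/12.
Omkar is living and takes 1/12.
Deepa predeceased; the 1/12 allotted to Deepa's branch passes to Deepa's issue by representation.
The 1/12 is divided into 4 equal shares of 1/48 among Vikram, Ishita, Neelam, Lakshmi.
Vikram is living and takes 1/48.
Ishita is living and takes 1/48.
Neelam is living and takes 1/48.
Lakshmi is living and takes 1/48.
Manoj is living and takes 1/4.
Sarita predeceased; the 1/4 allotted to Sarita's branch passes to Sarita's issue by representation.
The 1/4 is divided into 2 equal shares of 1/8 among Jayant, Yamini.
Jayant predeceased; the 1/8 allotted to Jayant's branch passes to Jayant's issue by representation.
The 1/8 is divided into 3 equal shares of 1/24 among Rajiv, Girish, Falguni.
Rajiv is living and takes 1/24.
Girish is living and takes 1/24.
Falguni is living and takes 1/24.
Yamini is living and takes 1/8.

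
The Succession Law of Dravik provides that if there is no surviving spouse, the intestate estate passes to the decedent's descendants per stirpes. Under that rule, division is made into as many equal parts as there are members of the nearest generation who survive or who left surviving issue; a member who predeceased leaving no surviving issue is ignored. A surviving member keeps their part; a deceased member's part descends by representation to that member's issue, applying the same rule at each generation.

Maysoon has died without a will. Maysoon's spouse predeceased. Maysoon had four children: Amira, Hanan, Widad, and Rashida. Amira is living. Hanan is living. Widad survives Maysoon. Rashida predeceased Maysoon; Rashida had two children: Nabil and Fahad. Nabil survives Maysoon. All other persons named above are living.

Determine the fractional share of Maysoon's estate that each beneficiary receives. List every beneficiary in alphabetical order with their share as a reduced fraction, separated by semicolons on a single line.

Amira 1/4; Fahad 1/8; Hanan 1/4; Nabil 1/8; Widad 1/4

There is no surviving spouse, so the entire estate passes to Maysoon's descendants per stirpes.
The estate is divided into 4 equal shares of 1/4 among Amira, Hanan, Widad, Rashida.
Amira is living and takes 1/4.
Hanan is living and takes 1/4.
Widad is living and takes 1/4.
Rashida predeceased; the 1/4 allotted to Rashida's branch passes to Rashida's issue by representation.
The 1/4 is divided into 2 equal shares of 1/8 among Nabil, Fahad.
Nabil is living and takes 1/8.
Fahad is living and takes 1/8.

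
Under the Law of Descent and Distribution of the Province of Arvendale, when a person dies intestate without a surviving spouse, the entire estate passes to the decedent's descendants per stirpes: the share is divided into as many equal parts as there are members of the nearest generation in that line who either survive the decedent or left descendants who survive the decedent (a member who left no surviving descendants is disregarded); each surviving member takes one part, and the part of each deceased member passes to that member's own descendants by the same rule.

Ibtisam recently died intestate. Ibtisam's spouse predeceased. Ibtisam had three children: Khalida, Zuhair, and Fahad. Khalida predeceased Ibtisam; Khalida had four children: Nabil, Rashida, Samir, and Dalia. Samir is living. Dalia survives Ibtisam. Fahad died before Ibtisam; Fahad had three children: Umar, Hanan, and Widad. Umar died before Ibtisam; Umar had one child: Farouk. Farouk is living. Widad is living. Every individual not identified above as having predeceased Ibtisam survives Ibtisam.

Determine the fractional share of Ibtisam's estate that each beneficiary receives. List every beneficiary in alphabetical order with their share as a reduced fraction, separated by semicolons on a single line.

There is no surviving spouse, so the entire estate passes to Ibtisam's descendants per stirpes.
The estate is divided into 3 equal shares of 1/3 among Khalida, Zuhair, Fahad.
Khalida predeceased; the 1/3 allotted to Khalida's branch passes to Khalida's issue by representation.
The 1/3 is divided into 4 equal shares of 1/12 among Nabil, Rashida, Samir, Dalia.
Nabil is living and takes 1/12.
Rashida is living and takes 1/12.
Samir is living and takes 1/12.
Dalia is living and takes 1/12.
Zuhair is living and takes 1/3.
Fahad predeceased; the 1/3 allotted to Fahad's branch passes to Fahad's issue by representation.
The 1/3 is divided into 3 equal shares of 1/9 among Umar, Hanan, Widad.
Umar predeceased; the 1/9 allotted to Umar's branch passes to Umar's issue by representation.
Farouk is the sole taker at this level and receives the full 1/9.
Hanan is living and takes 1/9.
Widad is living and takes 1/9.

Dalia 1/12; Farouk 1/9; Hanan 1/9; Nabil 1/12; Rashida 1/12; Samir 1/12; Widad 1/9; Zuhair 1/3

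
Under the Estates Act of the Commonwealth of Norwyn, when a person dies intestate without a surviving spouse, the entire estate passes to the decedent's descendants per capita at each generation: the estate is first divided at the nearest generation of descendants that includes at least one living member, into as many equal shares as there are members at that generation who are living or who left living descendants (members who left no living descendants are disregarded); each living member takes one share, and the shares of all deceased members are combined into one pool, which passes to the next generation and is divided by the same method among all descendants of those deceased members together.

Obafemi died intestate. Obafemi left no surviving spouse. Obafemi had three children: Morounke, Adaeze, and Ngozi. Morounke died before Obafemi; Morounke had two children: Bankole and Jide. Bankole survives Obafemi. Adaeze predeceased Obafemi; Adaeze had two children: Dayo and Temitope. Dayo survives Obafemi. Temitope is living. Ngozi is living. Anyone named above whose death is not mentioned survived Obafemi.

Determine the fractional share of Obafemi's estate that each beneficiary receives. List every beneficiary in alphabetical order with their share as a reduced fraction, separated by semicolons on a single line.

There is no surviving spouse, so the entire estate passes to Obafemi's descendants per capita at each generation.
At generation 1 (Morounke, Adaeze, Ngozi) there are 3 shares of (1)/3 = 1/3 each.
Living: Ngozi — each takes 1/3.
Deceased: Morounke and Adaeze. Their combined 2/3 is pooled and carried to generation 2.
At generation 2 (Bankole, Jide, Dayo, Temitope) there are 4 shares of (2/3)/4 = 1/6 each.
Living: Bankole, Jide, Dayo, and Temitope — each takes 1/6.

Bankole 1/6; Dayo 1/6; Jide 1/6; Ngozi 1/3; Temitope 1/6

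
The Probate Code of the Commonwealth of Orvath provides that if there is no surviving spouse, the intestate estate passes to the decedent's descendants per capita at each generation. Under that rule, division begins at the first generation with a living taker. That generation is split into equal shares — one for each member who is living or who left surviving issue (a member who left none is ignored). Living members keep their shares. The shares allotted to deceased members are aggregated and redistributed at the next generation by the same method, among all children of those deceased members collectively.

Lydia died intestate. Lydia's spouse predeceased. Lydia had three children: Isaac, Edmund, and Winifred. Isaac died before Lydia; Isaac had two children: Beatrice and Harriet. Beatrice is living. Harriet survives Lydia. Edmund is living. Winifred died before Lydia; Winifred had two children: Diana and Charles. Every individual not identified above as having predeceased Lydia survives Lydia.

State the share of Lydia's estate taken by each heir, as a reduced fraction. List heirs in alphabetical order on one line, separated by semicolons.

There is no surviving spouse, so the entire estate passes to Lydia's descendants per capita at each generation.
At generation 1 (Isaac, Edmund, Winifred) there are 3 shares of (1)/3 = 1/3 each.
Living: Edmund — each takes 1/3.
Deceased: Isaac and Winifred. Their combined 2/3 is pooled and carried to generation 2.
At generation 2 (Beatrice, Harriet, Diana, Charles) there are 4 shares of (2/3)/4 = 1/6 each.
Living: Beatrice, Harriet, Diana, and Charles — each takes 1/6.

Beatrice 1/6; Charles 1/6; Diana 1/6; Edmund 1/3; Harriet 1/6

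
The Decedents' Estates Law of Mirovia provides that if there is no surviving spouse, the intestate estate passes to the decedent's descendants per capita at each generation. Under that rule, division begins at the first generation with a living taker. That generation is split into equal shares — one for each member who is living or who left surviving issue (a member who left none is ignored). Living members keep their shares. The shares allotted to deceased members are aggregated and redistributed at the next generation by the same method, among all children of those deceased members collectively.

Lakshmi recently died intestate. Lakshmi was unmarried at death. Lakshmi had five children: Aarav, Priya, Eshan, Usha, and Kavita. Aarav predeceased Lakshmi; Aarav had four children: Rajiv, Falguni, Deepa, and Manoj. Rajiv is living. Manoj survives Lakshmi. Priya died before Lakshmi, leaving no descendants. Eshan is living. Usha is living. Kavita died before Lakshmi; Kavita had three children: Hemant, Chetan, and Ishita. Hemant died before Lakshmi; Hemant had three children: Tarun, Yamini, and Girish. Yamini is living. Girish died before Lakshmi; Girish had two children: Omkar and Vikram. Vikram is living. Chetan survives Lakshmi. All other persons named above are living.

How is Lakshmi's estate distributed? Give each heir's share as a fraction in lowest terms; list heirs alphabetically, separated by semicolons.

There is no surviving spouse, so the entire estate passes to Lakshmi's descendants per capita at each generation.
At generation 1 (Aarav, Eshan, Usha, Kavita) there are 4 shares of (1)/4 = 1/4 each.
Living: Eshan and Usha — each takes 1/4.
Deceased: Aarav and Kavita. Their combined 1/2 is pooled and carried to generation 2.
At generation 2 (Rajiv, Falguni, Deepa, Manoj, Hemant, Chetan, Ishita) there are 7 shares of (1/2)/7 = 1/14 each.
Living: Rajiv, Falguni, Deepa, Manoj, Chetan, and Ishita — each takes 1/14.
Deceased: Hemant. That 1/14 share is carried to generation 3.
At generation 3 (Tarun, Yamini, Girish) there are 3 shares of (1/14)/3 = 1/42 each.
Living: Tarun and Yamini — each takes 1/42.
Deceased: Girish. That 1/42 share is carried to generation 4.
At generation 4 (Omkar, Vikram) there are 2 shares of (1/42)/2 = 1/84 each.
Living: Omkar and Vikram — each takes 1/84.

Chetan 1/14; Deepa 1/14; Eshan 1/4; Falguni 1/14; Ishita 1/14; Manoj 1/14; Omkar 1/84; Rajiv 1/14; Tarun 1/42; Usha 1/4; Vikram 1/84; Yamini 1/42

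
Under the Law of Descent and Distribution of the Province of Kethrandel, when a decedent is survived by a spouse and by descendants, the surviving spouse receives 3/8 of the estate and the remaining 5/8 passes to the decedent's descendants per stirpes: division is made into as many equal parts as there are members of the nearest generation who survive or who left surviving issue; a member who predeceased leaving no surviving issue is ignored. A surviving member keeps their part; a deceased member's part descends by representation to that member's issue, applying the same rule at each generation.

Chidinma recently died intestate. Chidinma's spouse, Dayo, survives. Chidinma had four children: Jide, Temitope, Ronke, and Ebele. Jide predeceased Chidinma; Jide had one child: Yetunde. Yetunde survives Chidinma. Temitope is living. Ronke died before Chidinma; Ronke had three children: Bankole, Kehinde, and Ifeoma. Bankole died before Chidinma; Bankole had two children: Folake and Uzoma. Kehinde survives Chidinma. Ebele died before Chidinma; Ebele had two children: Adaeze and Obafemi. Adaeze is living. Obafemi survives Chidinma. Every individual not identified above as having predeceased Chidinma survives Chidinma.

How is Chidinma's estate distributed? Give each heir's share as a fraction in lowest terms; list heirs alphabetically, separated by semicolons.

Dayo, as surviving spouse, takes 3/8.
The remaining 5/8 passes to Chidinma's descendants per stirpes.
The 5/8 is divided into 4 equal shares of 5/32 among Jide, Temitope, Ronke, Ebele.
Jide predeceased; the 5/32 allotted to Jide's branch passes to Jide's issue by representation.
Yetunde is the sole taker at this level and receives the full 5/32.
Temitope is living and takes 5/32.
Ronke predeceased; the 5/32 allotted to Ronke's branch passes to Ronke's issue by representation.
The 5/32 is divided into 3 equal shares of 5/96 among Bankole, Kehinde, Ifeoma.
Bankole predeceased; the 5/96 allotted to Bankole's branch passes to Bankole's issue by representation.
The 5/96 is divided into 2 equal shares of 5/192 among Folake, Uzoma.
Folake is living and takes 5/192.
Uzoma is living and takes 5/192.
Kehinde is living and takes 5/96.
Ifeoma is living and takes 5/96.
Ebele predeceased; the 5/32 allotted to Ebele's branch passes to Ebele's issue by representation.
The 5/32 is divided into 2 equal shares of 5/64 among Adaeze, Obafemi.
Adaeze is living and takes 5/64.
Obafemi is living and takes 5/64.

Adaeze 5/64; Dayo 3/8; Folake 5/192; Ifeoma 5/96; Kehinde 5/96; Obafemi 5/64; Temitope 5/32; Uzoma 5/192; Yetunde 5/32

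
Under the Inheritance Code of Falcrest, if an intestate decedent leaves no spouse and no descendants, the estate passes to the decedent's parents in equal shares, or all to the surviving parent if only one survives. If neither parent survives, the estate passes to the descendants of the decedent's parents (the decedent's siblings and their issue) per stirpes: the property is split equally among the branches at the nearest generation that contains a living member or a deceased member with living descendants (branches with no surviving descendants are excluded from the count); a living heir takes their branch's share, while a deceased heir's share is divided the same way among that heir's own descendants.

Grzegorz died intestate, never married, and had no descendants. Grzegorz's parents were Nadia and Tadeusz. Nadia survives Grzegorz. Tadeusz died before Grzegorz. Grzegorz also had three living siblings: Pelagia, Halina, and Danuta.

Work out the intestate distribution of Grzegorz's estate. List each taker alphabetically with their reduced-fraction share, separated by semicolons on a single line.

Nadia 1

Only one parent, Nadia, survives, so Nadia takes the entire estate. The siblings take nothing because a surviving parent has priority.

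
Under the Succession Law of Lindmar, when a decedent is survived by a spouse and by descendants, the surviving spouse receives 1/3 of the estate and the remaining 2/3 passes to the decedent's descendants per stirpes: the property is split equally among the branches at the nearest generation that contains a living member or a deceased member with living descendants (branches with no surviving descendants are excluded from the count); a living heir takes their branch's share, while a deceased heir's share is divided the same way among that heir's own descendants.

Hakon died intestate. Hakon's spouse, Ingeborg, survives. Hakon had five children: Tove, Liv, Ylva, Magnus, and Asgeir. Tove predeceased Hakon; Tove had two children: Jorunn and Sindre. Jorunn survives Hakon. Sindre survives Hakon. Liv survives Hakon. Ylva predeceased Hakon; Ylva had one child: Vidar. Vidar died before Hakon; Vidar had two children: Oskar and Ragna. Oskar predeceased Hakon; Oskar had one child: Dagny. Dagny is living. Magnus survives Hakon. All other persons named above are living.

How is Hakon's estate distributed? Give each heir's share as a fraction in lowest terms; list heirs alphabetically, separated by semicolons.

Asgeir 2/15; Dagny 1/15; Ingeborg 1/3; Jorunn 1/15; Liv 2/15; Magnus 2/15; Ragna 1/15; Sindre 1/15

Ingeborg, as surviving spouse, takes 1/3.
The remaining 2/3 passes to Hakon's descendants per stirpes.
The 2/3 is divided into 5 equal shares of 2/15 among Tove, Liv, Ylva, Magnus, Asgeir.
Tove predeceased; the 2/15 allotted to Tove's branch passes to Tove's issue by representation.
The 2/15 is divided into 2 equal shares of 1/15 among Jorunn, Sindre.
Jorunn is living and takes 1/15.
Sindre is living and takes 1/15.
Liv is living and takes 2/15.
Ylva predeceased; the 2/15 allotted to Ylva's branch passes to Ylva's issue by representation.
Vidar's line is the sole branch at this level, so the full 2/15 passes to Vidar's issue by representation.
The 2/15 is divided into 2 equal shares of 1/15 among Oskar, Ragna.
Oskar predeceased; the 1/15 allotted to Oskar's branch passes to Oskar's issue by representation.
Dagny is the sole taker at this level and receives the full 1/15.
Ragna is living and takes 1/15.
Magnus is living and takes 2/15.
Asgeir is living and takes 2/15.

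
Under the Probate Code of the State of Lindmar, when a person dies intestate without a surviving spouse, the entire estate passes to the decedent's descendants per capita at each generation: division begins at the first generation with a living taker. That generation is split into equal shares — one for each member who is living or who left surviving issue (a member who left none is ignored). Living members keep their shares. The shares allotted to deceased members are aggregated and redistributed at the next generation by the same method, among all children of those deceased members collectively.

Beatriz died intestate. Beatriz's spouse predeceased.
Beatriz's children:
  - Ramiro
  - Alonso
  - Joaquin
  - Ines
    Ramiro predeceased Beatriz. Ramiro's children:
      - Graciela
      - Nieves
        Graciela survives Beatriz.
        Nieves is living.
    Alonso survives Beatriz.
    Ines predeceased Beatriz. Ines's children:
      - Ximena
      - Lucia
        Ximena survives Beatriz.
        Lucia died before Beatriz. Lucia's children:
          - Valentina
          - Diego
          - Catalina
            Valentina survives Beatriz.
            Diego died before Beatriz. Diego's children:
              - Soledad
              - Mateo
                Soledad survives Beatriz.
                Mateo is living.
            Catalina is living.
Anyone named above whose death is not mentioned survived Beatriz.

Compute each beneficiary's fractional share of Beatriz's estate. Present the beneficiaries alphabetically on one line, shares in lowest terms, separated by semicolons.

Alonso 1/4; Catalina 1/24; Graciela 1/8; Joaquin 1/4; Mateo 1/48; Nieves 1/8; Soledad 1/48; Valentina 1/24; Ximena 1/8

There is no surviving spouse, so the entire estate passes to Beatriz's descendants per capita at each generation.
At generation 1 (Ramiro, Alonso, Joaquin, Ines) there are 4 shares of (1)/4 = 1/4 each.
Living: Alonso and Joaquin — each takes 1/4.
Deceased: Ramiro and Ines. Their combined 1/2 is pooled and carried to generation 2.
At generation 2 (Graciela, Nieves, Ximena, Lucia) there are 4 shares of (1/2)/4 = 1/8 each.
Living: Graciela, Nieves, and Ximena — each takes 1/8.
Deceased: Lucia. That 1/8 share is carried to generation 3.
At generation 3 (Valentina, Diego, Catalina) there are 3 shares of (1/8)/3 = 1/24 each.
Living: Valentina and Catalina — each takes 1/24.
Deceased: Diego. That 1/24 share is carried to generation 4.
At generation 4 (Soledad, Mateo) there are 2 shares of (1/24)/2 = 1/48 each.
Living: Soledad and Mateo — each takes 1/48.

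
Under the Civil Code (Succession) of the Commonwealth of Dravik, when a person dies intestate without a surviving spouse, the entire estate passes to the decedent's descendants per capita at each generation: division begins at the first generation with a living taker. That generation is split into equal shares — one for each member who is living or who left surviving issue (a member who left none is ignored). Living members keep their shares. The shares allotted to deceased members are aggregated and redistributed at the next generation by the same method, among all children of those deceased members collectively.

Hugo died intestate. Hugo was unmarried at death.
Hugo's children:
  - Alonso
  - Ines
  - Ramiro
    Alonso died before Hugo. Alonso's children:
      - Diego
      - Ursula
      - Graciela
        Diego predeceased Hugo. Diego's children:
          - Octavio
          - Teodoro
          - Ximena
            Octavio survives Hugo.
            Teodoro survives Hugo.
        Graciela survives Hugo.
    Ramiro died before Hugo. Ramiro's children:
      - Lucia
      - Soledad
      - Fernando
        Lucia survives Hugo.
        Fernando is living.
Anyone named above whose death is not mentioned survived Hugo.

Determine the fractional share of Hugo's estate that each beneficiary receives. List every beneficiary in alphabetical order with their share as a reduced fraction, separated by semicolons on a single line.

There is no surviving spouse, so the entire estate passes to Hugo's descendants per capita at each generation.
At generation 1 (Alonso, Ines, Ramiro) there are 3 shares of (1)/3 = 1/3 each.
Living: Ines — each takes 1/3.
Deceased: Alonso and Ramiro. Their combined 2/3 is pooled and carried to generation 2.
At generation 2 (Diego, Ursula, Graciela, Lucia, Soledad, Fernando) there are 6 shares of (2/3)/6 = 1/9 each.
Living: Ursula, Graciela, Lucia, Soledad, and Fernando — each takes 1/9.
Deceased: Diego. That 1/9 share is carried to generation 3.
At generation 3 (Octavio, Teodoro, Ximena) there are 3 shares of (1/9)/3 = 1/27 each.
Living: Octavio, Teodoro, and Ximena — each takes 1/27.

Fernando 1/9; Graciela 1/9; Ines 1/3; Lucia 1/9; Octavio 1/27; Soledad 1/9; Teodoro 1/27; Ursula 1/9; Ximena 1/27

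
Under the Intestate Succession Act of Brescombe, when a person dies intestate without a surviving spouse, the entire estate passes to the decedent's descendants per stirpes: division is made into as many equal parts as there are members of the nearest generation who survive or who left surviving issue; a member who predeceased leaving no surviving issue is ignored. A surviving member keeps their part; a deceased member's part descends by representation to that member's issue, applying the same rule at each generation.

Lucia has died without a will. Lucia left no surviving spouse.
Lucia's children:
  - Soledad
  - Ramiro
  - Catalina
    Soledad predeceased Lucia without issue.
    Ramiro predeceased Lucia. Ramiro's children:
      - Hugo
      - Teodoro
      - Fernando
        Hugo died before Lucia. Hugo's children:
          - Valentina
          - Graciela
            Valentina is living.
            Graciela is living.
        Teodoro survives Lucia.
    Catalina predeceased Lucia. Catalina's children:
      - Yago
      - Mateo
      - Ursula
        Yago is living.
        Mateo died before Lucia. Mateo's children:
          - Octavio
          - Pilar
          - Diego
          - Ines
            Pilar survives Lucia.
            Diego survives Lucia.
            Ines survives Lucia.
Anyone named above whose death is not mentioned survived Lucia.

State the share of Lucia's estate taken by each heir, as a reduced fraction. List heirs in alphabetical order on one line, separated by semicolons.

There is no surviving spouse, so the entire estate passes to Lucia's descendants per stirpes.
Soledad left no surviving issue, so that branch lapses and is disregarded.
The estate is divided into 2 equal shares of 1/2 among Ramiro, Catalina.
Ramiro predeceased; the 1/2 allotted to Ramiro's branch passes to Ramiro's issue by representation.
The 1/2 is divided into 3 equal shares of 1/6 among Hugo, Teodoro, Fernando.
Hugo predeceased; the 1/6 allotted to Hugo's branch passes to Hugo's issue by representation.
The 1/6 is divided into 2 equal shares of 1/12 among Valentina, Graciela.
Valentina is living and takes 1/12.
Graciela is living and takes 1/12.
Teodoro is living and takes 1/6.
Fernando is living and takes 1/6.
Catalina predeceased; the 1/2 allotted to Catalina's branch passes to Catalina's issue by representation.
The 1/2 is divided into 3 equal shares of 1/6 among Yago, Mateo, Ursula.
Yago is living and takes 1/6.
Mateo predeceased; the 1/6 allotted to Mateo's branch passes to Mateo's issue by representation.
The 1/6 is divided into 4 equal shares of 1/24 among Octavio, Pilar, Diego, Ines.
Octavio is living and takes 1/24.
Pilar is living and takes 1/24.
Diego is living and takes 1/24.
Ines is living and takes 1/24.
Ursula is living and takes 1/6.

Diego 1/24; Fernando 1/6; Graciela 1/12; Ines 1/24; Octavio 1/24; Pilar 1/24; Teodoro 1/6; Ursula 1/6; Valentina 1/12; Yago 1/6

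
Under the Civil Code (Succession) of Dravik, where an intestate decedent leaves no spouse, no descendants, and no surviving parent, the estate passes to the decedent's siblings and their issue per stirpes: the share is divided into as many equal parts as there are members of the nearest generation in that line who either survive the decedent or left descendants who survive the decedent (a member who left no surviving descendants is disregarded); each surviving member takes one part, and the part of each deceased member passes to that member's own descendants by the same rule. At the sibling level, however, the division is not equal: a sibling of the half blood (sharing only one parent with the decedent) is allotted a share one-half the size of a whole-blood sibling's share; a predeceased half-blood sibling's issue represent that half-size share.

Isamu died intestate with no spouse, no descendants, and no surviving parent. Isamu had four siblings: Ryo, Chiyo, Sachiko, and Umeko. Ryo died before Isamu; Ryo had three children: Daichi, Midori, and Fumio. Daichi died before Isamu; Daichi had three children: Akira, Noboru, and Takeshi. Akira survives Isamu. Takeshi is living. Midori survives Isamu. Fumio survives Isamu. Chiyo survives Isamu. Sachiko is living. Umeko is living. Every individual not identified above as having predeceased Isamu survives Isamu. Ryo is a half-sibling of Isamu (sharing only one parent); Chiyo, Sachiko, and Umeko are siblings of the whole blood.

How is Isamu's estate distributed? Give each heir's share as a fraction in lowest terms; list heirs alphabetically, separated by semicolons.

Akira 1/63; Chiyo 2/7; Fumio 1/21; Midori 1/21; Noboru 1/63; Sachiko 2/7; Takeshi 1/63; Umeko 2/7

No spouse, descendants, or parent survives, so the estate passes to Isamu's siblings per stirpes.
Half-blood siblings count for one-half the weight of whole-blood siblings at the initial division.
Dividing 1 in proportion to weights (total weight 7/2): Ryo (weight 1/2) → 1/7; Chiyo (weight 1) → 2/7; Sachiko (weight 1) → 2/7; Umeko (weight 1) → 2/7.
Ryo predeceased; the 1/7 allotted to Ryo's branch passes to Ryo's issue by representation.
The 1/7 is divided into 3 equal shares of 1/21 among Daichi, Midori, Fumio.
Daichi predeceased; the 1/21 allotted to Daichi's branch passes to Daichi's issue by representation.
The 1/21 is divided into 3 equal shares of 1/63 among Akira, Noboru, Takeshi.
Akira is living and takes 1/63.
Noboru is living and takes 1/63.
Takeshi is living and takes 1/63.
Midori is living and takes 1/21.
Fumio is living and takes 1/21.
Chiyo is living and takes 2/7.
Sachiko is living and takes 2/7.
Umeko is living and takes 2/7.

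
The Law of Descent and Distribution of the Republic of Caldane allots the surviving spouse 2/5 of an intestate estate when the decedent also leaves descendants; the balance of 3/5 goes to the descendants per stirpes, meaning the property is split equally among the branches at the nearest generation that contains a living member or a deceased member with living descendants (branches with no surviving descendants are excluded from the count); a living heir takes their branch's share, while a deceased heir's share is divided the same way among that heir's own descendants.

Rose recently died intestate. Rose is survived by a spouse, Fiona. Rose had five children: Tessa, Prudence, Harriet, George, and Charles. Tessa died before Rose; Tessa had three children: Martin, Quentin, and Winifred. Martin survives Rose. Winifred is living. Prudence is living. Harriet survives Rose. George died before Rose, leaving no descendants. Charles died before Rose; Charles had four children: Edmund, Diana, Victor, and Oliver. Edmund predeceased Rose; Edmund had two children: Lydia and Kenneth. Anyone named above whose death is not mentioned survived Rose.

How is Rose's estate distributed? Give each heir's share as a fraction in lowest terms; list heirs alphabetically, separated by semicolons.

Fiona, as surviving spouse, takes 2/5.
The remaining 3/5 passes to Rose's descendants per stirpes.
George left no surviving issue, so that branch lapses and is disregarded.
The 3/5 is divided into 4 equal shares of 3/20 among Tessa, Prudence, Harriet, Charles.
Tessa predeceased; the 3/20 allotted to Tessa's branch passes to Tessa's issue by representation.
The 3/20 is divided into 3 equal shares of 1/20 among Martin, Quentin, Winifred.
Martin is living and takes 1/20.
Quentin is living and takes 1/20.
Winifred is living and takes 1/20.
Prudence is living and takes 3/20.
Harriet is living and takes 3/20.
Charles predeceased; the 3/20 allotted to Charles's branch passes to Charles's issue by representation.
The 3/20 is divided into 4 equal shares of 3/80 among Edmund, Diana, Victor, Oliver.
Edmund predeceased; the 3/80 allotted to Edmund's branch passes to Edmund's issue by representation.
The 3/80 is divided into 2 equal shares of 3/160 among Lydia, Kenneth.
Lydia is living and takes 3/160.
Kenneth is living and takes 3/160.
Diana is living and takes 3/80.
Victor is living and takes 3/80.
Oliver is living and takes 3/80.

Diana 3/80; Fiona 2/5; Harriet 3/20; Kenneth 3/160; Lydia 3/160; Martin 1/20; Oliver 3/80; Prudence 3/20; Quentin 1/20; Victor 3/80; Winifred 1/20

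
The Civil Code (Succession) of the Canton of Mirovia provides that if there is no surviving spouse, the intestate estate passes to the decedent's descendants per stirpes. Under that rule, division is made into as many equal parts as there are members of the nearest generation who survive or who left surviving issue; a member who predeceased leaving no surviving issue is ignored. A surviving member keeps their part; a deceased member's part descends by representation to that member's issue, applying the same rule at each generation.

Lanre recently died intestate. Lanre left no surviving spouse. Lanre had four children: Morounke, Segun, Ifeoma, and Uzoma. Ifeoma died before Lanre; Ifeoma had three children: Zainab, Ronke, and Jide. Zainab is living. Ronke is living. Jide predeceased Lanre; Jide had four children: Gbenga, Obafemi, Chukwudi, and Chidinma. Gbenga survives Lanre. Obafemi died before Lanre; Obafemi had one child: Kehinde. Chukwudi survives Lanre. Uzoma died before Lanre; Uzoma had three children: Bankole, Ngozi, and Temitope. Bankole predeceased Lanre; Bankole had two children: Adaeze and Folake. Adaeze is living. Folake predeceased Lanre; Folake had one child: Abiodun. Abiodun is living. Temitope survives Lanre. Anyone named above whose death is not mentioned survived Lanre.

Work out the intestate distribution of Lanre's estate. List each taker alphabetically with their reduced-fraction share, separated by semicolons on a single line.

There is no surviving spouse, so the entire estate passes to Lanre's descendants per stirpes.
The estate is divided into 4 equal shares of 1/4 among Morounke, Segun, Ifeoma, Uzoma.
Morounke is living and takes 1/4.
Segun is living and takes 1/4.
Ifeoma predeceased; the 1/4 allotted to Ifeoma's branch passes to Ifeoma's issue by representation.
The 1/4 is divided into 3 equal shares of 1/12 among Zainab, Ronke, Jide.
Zainab is living and takes 1/12.
Ronke is living and takes 1/12.
Jide predeceased; the 1/12 allotted to Jide's branch passes to Jide's issue by representation.
The 1/12 is divided into 4 equal shares of 1/48 among Gbenga, Obafemi, Chukwudi, Chidinma.
Gbenga is living and takes 1/48.
Obafemi predeceased; the 1/48 allotted to Obafemi's branch passes to Obafemi's issue by representation.
Kehinde is the sole taker at this level and receives the full 1/48.
Chukwudi is living and takes 1/48.
Chidinma is living and takes 1/48.
Uzoma predeceased; the 1/4 allotted to Uzoma's branch passes to Uzoma's issue by representation.
The 1/4 is divided into 3 equal shares of 1/12 among Bankole, Ngozi, Temitope.
Bankole predeceased; the 1/12 allotted to Bankole's branch passes to Bankole's issue by representation.
The 1/12 is divided into 2 equal shares of 1/24 among Adaeze, Folake.
Adaeze is living and takes 1/24.
Folake predeceased; the 1/24 allotted to Folake's branch passes to Folake's issue by representation.
Abiodun is the sole taker at this level and receives the full 1/24.
Ngozi is living and takes 1/12.
Temitope is living and takes 1/12.

Abiodun 1/24; Adaeze 1/24; Chidinma 1/48; Chukwudi 1/48; Gbenga 1/48; Kehinde 1/48; Morounke 1/4; Ngozi 1/12; Ronke 1/12; Segun 1/4; Temitope 1/12; Zainab 1/12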